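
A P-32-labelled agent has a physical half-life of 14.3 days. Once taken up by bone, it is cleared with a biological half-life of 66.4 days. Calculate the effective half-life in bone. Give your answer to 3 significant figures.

1/t_eff = 1/t_phys + 1/t_biol = 1/14.3 + 1/66.4 = 0.08499 per day.
t_eff = 14.3 × 66.4 / (14.3 + 66.4) ≈ 11.766 days.

11.8 days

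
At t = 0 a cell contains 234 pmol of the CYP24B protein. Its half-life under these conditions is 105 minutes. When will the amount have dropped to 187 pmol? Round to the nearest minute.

34 minutes

Fraction remaining = 187/234 ≈ 0.79915.
n = log₂(234/187) = ln(1.2513)/ln 2 ≈ 0.32347 half-lives.
t = n × t½ = 0.32347 × 105 ≈ 33.964 minutes.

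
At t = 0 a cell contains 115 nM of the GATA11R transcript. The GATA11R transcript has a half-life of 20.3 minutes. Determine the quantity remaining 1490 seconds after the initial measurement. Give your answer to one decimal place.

Convert the elapsed time: 1490 seconds = 24.8333 minutes.
Number of half-lives: n = 24.8333/20.3 ≈ 1.2233.
Remaining = 115 × (1/2)^1.2233 = 115 × 0.4283 ≈ 49.254 nM.

49.3 nM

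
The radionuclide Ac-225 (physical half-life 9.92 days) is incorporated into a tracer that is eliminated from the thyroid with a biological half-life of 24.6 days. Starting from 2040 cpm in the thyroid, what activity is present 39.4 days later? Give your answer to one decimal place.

42.8 cpm

1/t_eff = 1/t_phys + 1/t_biol = 1/9.92 + 1/24.6 = 0.14146 per day.
t_eff = 9.92 × 24.6 / (9.92 + 24.6) ≈ 7.0693 days.
Remaining = 2040 × (1/2)^(39.4/7.0693) = 2040 × (1/2)^5.5734 ≈ 42.842 cpm.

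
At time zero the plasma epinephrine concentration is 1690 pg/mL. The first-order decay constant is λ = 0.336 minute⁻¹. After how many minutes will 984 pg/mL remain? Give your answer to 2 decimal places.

1.61 minutes

t½ = ln 2 / λ = 0.69315 / 0.336 ≈ 2.0629 minutes.
Fraction remaining = 984/1690 ≈ 0.58225.
n = log₂(1690/984) = ln(1.7175)/ln 2 ≈ 0.78029 half-lives.
t = n × t½ = 0.78029 × 2.0629 ≈ 1.6097 minutes.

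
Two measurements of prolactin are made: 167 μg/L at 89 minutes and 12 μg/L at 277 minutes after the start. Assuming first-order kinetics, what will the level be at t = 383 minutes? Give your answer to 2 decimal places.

2.72 μg/L

Over Δt = 277 − 89 = 188 minutes, the level fell by a factor of 167/12 ≈ 13.917.
n = log₂(13.917) ≈ 3.7987 half-lives, so t½ = 188/3.7987 ≈ 49.49 minutes.
From t = 277 to t = 383: 12 × (1/2)^((383−277)/49.49) ≈ 2.7191 μg/L.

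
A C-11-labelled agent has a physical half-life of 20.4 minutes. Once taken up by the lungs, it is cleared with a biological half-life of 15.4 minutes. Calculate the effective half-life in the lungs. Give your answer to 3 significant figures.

8.78 minutes

1/t_eff = 1/t_phys + 1/t_biol = 1/20.4 + 1/15.4 = 0.11395 per minute.
t_eff = 20.4 × 15.4 / (20.4 + 15.4) ≈ 8.7754 minutes.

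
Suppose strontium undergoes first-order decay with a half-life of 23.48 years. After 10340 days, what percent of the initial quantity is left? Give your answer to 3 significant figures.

43.3%

10340 days = 28.3288 years.
n = 28.3288/23.48 ≈ 1.2065 half-lives.
Fraction remaining = (1/2)^1.2065 ≈ 0.43332, i.e. 43.332%.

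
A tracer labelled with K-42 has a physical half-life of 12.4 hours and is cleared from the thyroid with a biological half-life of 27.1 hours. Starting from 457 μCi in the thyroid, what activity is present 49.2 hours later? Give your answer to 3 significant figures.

1/t_eff = 1/t_phys + 1/t_biol = 1/12.4 + 1/27.1 = 0.11755 per hour.
t_eff = 12.4 × 27.1 / (12.4 + 27.1) ≈ 8.5073 hours.
Remaining = 457 × (1/2)^(49.2/8.5073) = 457 × (1/2)^5.7832 ≈ 8.2983 μCi.

8.30 μCi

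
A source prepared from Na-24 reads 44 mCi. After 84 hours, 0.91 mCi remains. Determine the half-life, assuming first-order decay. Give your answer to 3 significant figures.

A/A₀ = 0.91/44 ≈ 0.020682.
n = log₂(48.352) ≈ 5.5955 half-lives elapsed in 84 hours.
t½ = 84/5.5955 ≈ 15.012 hours.

15.0 hours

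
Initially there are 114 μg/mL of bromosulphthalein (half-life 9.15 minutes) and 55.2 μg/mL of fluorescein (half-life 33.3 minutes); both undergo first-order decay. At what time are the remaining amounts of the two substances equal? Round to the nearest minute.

Set 114·(1/2)^(t/9.15) = 55.2·(1/2)^(t/33.3).
Taking log₂: log₂(114/55.2) = t·(1/9.15 − 1/33.3).
log₂(2.0652) = 1.0463; 1/9.15 − 1/33.3 = 0.07926.
t = 1.0463 / 0.07926 ≈ 13.201 minutes.

13 minutes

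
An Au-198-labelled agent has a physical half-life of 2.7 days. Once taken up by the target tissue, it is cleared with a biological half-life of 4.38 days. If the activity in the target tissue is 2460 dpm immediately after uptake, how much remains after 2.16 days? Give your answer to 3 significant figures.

1000 dpm

1/t_eff = 1/t_phys + 1/t_biol = 1/2.7 + 1/4.38 = 0.59868 per day.
t_eff = 2.7 × 4.38 / (2.7 + 4.38) ≈ 1.6703 days.
Remaining = 2460 × (1/2)^(2.16/1.6703) = 2460 × (1/2)^1.2932 ≈ 1003.8 dpm.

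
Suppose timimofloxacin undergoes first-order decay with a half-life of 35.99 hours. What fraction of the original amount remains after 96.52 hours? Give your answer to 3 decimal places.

0.156

n = 96.52/35.99 ≈ 2.6819 half-lives.
Fraction remaining = (1/2)^2.6819 ≈ 0.15584.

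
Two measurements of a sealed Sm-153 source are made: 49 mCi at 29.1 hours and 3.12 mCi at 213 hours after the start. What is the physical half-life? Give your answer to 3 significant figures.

46.3 hours

Over Δt = 213 − 29.1 = 183.9 hours, the level fell by a factor of 49/3.12 ≈ 15.705.
n = log₂(15.705) ≈ 3.9732 half-lives, so t½ = 183.9/3.9732 ≈ 46.286 hours.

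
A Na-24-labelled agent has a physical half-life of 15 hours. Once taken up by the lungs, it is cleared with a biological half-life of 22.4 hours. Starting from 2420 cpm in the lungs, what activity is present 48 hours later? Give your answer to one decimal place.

1/t_eff = 1/t_phys + 1/t_biol = 1/15 + 1/22.4 = 0.11131 per hour.
t_eff = 15 × 22.4 / (15 + 22.4) ≈ 8.984 hours.
Remaining = 2420 × (1/2)^(48/8.984) = 2420 × (1/2)^5.3429 ≈ 59.629 cpm.

59.6 cpm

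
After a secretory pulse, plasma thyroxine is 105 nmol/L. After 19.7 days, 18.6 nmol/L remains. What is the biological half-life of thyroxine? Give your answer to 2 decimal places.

A/A₀ = 18.6/105 ≈ 0.17714.
n = log₂(5.6452) ≈ 2.497 half-lives elapsed in 19.7 days.
t½ = 19.7/2.497 ≈ 7.8894 days.

7.89 days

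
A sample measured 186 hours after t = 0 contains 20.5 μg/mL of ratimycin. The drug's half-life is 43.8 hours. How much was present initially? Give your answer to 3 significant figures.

389 μg/mL

Number of half-lives elapsed: n = 186/43.8 ≈ 4.2466.
A₀ = A × 2^n = 20.5 × 2^4.2466 = 20.5 × 18.982 ≈ 389.14 μg/mL.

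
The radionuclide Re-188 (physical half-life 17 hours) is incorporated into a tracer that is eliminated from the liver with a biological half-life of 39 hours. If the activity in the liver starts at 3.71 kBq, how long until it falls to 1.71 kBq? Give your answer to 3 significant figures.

13.2 hours

1/t_eff = 1/t_phys + 1/t_biol = 1/17 + 1/39 = 0.084465 per hour.
t_eff = 17 × 39 / (17 + 39) ≈ 11.839 hours.
n = log₂(3.71/1.71) ≈ 1.1174; t = 1.1174 × 11.839 ≈ 13.229 hours.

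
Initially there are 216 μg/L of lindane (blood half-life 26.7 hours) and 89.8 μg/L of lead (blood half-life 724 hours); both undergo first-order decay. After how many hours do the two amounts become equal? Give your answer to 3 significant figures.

35.1 hours

Set 216·(1/2)^(t/26.7) = 89.8·(1/2)^(t/724).
Taking log₂: log₂(216/89.8) = t·(1/26.7 − 1/724).
log₂(2.4053) = 1.2662; 1/26.7 − 1/724 = 0.036072.
t = 1.2662 / 0.036072 ≈ 35.103 hours.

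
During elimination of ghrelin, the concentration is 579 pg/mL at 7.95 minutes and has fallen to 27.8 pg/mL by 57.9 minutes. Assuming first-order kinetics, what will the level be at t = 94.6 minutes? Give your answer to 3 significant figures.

Over Δt = 57.9 − 7.95 = 49.95 minutes, the level fell by a factor of 579/27.8 ≈ 20.827.
n = log₂(20.827) ≈ 4.3804 half-lives, so t½ = 49.95/4.3804 ≈ 11.403 minutes.
From t = 57.9 to t = 94.6: 27.8 × (1/2)^((94.6−57.9)/11.403) ≈ 2.9867 pg/mL.

2.99 pg/mL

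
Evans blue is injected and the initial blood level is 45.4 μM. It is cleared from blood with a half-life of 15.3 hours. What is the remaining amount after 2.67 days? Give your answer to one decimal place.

2.5 μM

Convert the elapsed time: 2.67 days = 64.08 hours.
Number of half-lives: n = 64.08/15.3 ≈ 4.1882.
Remaining = 45.4 × (1/2)^4.1882 = 45.4 × 0.054855 ≈ 2.4904 μM.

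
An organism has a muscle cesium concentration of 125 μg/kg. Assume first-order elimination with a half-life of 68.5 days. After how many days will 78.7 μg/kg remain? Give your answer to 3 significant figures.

45.7 days

Fraction remaining = 78.7/125 ≈ 0.6296.
n = log₂(125/78.7) = ln(1.5883)/ln 2 ≈ 0.66749 half-lives.
t = n × t½ = 0.66749 × 68.5 ≈ 45.723 days.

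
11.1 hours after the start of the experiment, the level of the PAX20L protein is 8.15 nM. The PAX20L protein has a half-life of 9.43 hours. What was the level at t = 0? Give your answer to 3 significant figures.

Number of half-lives elapsed: n = 11.1/9.43 ≈ 1.1771.
A₀ = A × 2^n = 8.15 × 2^1.1771 = 8.15 × 2.2612 ≈ 18.429 nM.

18.4 nM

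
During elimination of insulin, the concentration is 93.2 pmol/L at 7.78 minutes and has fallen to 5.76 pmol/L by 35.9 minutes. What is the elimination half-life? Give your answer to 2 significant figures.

Over Δt = 35.9 − 7.78 = 28.12 minutes, the level fell by a factor of 93.2/5.76 ≈ 16.181.
n = log₂(16.181) ≈ 4.0162 half-lives, so t½ = 28.12/4.0162 ≈ 7.0017 minutes.

7.0 minutes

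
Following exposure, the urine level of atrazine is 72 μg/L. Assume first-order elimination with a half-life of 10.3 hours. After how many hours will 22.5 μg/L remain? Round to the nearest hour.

Fraction remaining = 22.5/72 ≈ 0.3125.
n = log₂(72/22.5) = ln(3.2)/ln 2 ≈ 1.6781 half-lives.
t = n × t½ = 1.6781 × 10.3 ≈ 17.284 hours.

17 hours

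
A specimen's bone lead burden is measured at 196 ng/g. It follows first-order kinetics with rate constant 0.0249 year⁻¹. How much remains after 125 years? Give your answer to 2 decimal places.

t½ = ln 2 / λ = 0.69315 / 0.0249 ≈ 27.837 years.
Number of half-lives: n = 125/27.837 ≈ 4.4904.
Remaining = 196 × (1/2)^4.4904 = 196 × 0.04449 ≈ 8.72 ng/g.

8.72 ng/g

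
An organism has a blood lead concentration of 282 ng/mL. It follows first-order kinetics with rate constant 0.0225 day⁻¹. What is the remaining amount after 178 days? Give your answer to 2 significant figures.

5.1 ng/mL

t½ = ln 2 / λ = 0.69315 / 0.0225 ≈ 30.807 days.
Number of half-lives: n = 178/30.807 ≈ 5.778.
Remaining = 282 × (1/2)^5.778 = 282 × 0.018224 ≈ 5.1392 ng/mL.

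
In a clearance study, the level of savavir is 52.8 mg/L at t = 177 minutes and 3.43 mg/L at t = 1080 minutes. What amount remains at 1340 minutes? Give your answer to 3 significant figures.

Over Δt = 1080 − 177 = 903 minutes, the level fell by a factor of 52.8/3.43 ≈ 15.394.
n = log₂(15.394) ≈ 3.9443 half-lives, so t½ = 903/3.9443 ≈ 228.94 minutes.
From t = 1080 to t = 1340: 3.43 × (1/2)^((1340−1080)/228.94) ≈ 1.5611 mg/L.

1.56 mg/L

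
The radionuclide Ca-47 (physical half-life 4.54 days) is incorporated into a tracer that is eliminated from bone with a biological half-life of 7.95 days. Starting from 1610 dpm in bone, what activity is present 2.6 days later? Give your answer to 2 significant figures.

1/t_eff = 1/t_phys + 1/t_biol = 1/4.54 + 1/7.95 = 0.34605 per day.
t_eff = 4.54 × 7.95 / (4.54 + 7.95) ≈ 2.8898 days.
Remaining = 1610 × (1/2)^(2.6/2.8898) = 1610 × (1/2)^0.89973 ≈ 862.94 dpm.

860 dpm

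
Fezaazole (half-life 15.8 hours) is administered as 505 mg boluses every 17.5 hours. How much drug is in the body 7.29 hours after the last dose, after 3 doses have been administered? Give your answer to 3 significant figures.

616 mg

The 3 doses were given 42.29, 24.79, 7.29 hours ago.
Total = 505·(1/2)^(42.29/15.8) + 505·(1/2)^(24.79/15.8) + 505·(1/2)^(7.29/15.8)
      = 78.988 + 170.21 + 366.77 ≈ 615.97 mg.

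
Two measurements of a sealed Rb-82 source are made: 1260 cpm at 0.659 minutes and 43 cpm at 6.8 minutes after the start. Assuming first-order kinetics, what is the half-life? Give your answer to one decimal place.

Over Δt = 6.8 − 0.659 = 6.141 minutes, the level fell by a factor of 1260/43 ≈ 29.302.
n = log₂(29.302) ≈ 4.8729 half-lives, so t½ = 6.141/4.8729 ≈ 1.2602 minutes.

1.3 minutes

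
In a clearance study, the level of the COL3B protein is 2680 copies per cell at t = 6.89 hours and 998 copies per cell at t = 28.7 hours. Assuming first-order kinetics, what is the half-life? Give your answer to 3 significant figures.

15.3 hours

Over Δt = 28.7 − 6.89 = 21.81 hours, the level fell by a factor of 2680/998 ≈ 2.6854.
n = log₂(2.6854) ≈ 1.4251 half-lives, so t½ = 21.81/1.4251 ≈ 15.304 hours.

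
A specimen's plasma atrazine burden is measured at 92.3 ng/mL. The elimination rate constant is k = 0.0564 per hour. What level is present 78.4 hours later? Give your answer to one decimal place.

1.1 ng/mL

t½ = ln 2 / k = 0.69315 / 0.0564 ≈ 12.29 hours.
Number of half-lives: n = 78.4/12.29 ≈ 6.3793.
Remaining = 92.3 × (1/2)^6.3793 = 92.3 × 0.012013 ≈ 1.1088 ng/mL.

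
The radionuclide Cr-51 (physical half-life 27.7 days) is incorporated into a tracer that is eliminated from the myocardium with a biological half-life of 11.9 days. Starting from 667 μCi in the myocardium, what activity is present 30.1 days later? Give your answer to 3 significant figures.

54.4 μCi

1/t_eff = 1/t_phys + 1/t_biol = 1/27.7 + 1/11.9 = 0.12013 per day.
t_eff = 27.7 × 11.9 / (27.7 + 11.9) ≈ 8.324 days.
Remaining = 667 × (1/2)^(30.1/8.324) = 667 × (1/2)^3.6161 ≈ 54.398 μCi.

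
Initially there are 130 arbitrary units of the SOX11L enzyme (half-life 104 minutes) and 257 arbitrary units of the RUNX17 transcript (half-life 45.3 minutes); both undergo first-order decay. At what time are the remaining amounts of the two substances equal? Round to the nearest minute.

79 minutes

Set 130·(1/2)^(t/104) = 257·(1/2)^(t/45.3).
Taking log₂: log₂(130/257) = t·(1/104 − 1/45.3).
log₂(0.50584) = -0.98326; 1/104 − 1/45.3 = -0.01246.
t = -0.98326 / -0.01246 ≈ 78.915 minutes.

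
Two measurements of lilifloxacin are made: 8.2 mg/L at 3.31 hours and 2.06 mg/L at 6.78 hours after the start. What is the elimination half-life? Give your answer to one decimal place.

Over Δt = 6.78 − 3.31 = 3.47 hours, the level fell by a factor of 8.2/2.06 ≈ 3.9806.
n = log₂(3.9806) ≈ 1.993 half-lives, so t½ = 3.47/1.993 ≈ 1.7411 hours.

1.7 hours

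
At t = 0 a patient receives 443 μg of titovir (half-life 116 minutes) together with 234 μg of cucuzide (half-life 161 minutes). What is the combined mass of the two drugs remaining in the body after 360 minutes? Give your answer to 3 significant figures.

titovir: 443 × (1/2)^(360/116) = 443 × (1/2)^3.1034 ≈ 51.543 μg.
cucuzide: 234 × (1/2)^(360/161) = 234 × (1/2)^2.236 ≈ 49.671 μg.
Total = 51.543 + 49.671 ≈ 101.21 μg.

101 μg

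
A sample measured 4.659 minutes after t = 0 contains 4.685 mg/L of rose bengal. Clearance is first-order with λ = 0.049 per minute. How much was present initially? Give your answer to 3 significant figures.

t½ = ln 2 / λ = 0.69315 / 0.049 ≈ 14.146 minutes.
Number of half-lives elapsed: n = 4.659/14.146 ≈ 0.32935.
A₀ = A × 2^n = 4.685 × 2^0.32935 = 4.685 × 1.2565 ≈ 5.8865 mg/L.

5.89 mg/L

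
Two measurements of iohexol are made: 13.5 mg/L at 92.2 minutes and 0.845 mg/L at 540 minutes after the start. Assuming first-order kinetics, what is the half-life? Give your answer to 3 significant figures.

Over Δt = 540 − 92.2 = 447.8 minutes, the level fell by a factor of 13.5/0.845 ≈ 15.976.
n = log₂(15.976) ≈ 3.9979 half-lives, so t½ = 447.8/3.9979 ≈ 112.01 minutes.

112 minutes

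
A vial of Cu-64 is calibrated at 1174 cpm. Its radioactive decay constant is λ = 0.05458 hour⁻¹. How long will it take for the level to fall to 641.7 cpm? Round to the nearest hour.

t½ = ln 2 / λ = 0.69315 / 0.05458 ≈ 12.7 hours.
Fraction remaining = 641.7/1174 ≈ 0.54659.
n = log₂(1174/641.7) = ln(1.8295)/ln 2 ≈ 0.87146 half-lives.
t = n × t½ = 0.87146 × 12.7 ≈ 11.067 hours.

11 hours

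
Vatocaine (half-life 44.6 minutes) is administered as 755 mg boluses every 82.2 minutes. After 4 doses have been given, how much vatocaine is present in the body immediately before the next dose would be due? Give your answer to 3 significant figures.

The 4 doses were given 328.8, 246.6, 164.4, 82.2 minutes ago.
Total = 755·(1/2)^(328.8/44.6) + 755·(1/2)^(246.6/44.6) + 755·(1/2)^(164.4/44.6) + 755·(1/2)^(82.2/44.6)
      = 4.5572 + 16.35 + 58.657 + 210.44 ≈ 290.01 mg.

290 mg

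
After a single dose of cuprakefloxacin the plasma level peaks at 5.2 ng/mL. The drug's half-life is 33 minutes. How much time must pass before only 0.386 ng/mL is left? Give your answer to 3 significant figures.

Fraction remaining = 0.386/5.2 ≈ 0.074231.
n = log₂(5.2/0.386) = ln(13.472)/ln 2 ≈ 3.7518 half-lives.
t = n × t½ = 3.7518 × 33 ≈ 123.81 minutes.

124 minutes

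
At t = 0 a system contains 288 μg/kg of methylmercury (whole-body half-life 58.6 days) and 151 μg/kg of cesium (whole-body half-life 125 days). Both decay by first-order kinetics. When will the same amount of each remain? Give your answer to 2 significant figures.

Set 288·(1/2)^(t/58.6) = 151·(1/2)^(t/125).
Taking log₂: log₂(288/151) = t·(1/58.6 − 1/125).
log₂(1.9073) = 0.93152; 1/58.6 − 1/125 = 0.0090648.
t = 0.93152 / 0.0090648 ≈ 102.76 days.

100 days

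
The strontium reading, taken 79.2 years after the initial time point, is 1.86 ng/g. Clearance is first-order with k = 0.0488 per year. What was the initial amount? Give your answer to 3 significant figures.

t½ = ln 2 / k = 0.69315 / 0.0488 ≈ 14.204 years.
Number of half-lives elapsed: n = 79.2/14.204 ≈ 5.576.
A₀ = A × 2^n = 1.86 × 2^5.576 = 1.86 × 47.701 ≈ 88.725 ng/g.

88.7 ng/g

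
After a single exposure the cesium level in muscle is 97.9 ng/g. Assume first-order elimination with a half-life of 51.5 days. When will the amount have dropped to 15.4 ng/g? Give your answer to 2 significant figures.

Fraction remaining = 15.4/97.9 ≈ 0.1573.
n = log₂(97.9/15.4) = ln(6.3571)/ln 2 ≈ 2.6684 half-lives.
t = n × t½ = 2.6684 × 51.5 ≈ 137.42 days.

140 days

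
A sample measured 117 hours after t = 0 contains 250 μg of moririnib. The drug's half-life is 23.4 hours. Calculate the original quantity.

Number of half-lives elapsed: n = 117/23.4 ≈ 5.
A₀ = A × 2^n = 250 × 2^5 = 250 × 32 ≈ 8000 μg.

8000 μg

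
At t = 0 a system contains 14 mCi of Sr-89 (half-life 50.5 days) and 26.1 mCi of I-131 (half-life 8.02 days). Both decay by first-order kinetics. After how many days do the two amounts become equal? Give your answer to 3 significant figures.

Set 14·(1/2)^(t/50.5) = 26.1·(1/2)^(t/8.02).
Taking log₂: log₂(14/26.1) = t·(1/50.5 − 1/8.02).
log₂(0.5364) = -0.89862; 1/50.5 − 1/8.02 = -0.10489.
t = -0.89862 / -0.10489 ≈ 8.5676 days.

8.57 days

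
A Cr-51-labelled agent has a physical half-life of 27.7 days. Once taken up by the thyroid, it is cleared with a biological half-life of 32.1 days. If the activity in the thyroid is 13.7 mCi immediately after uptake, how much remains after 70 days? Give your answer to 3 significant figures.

1/t_eff = 1/t_phys + 1/t_biol = 1/27.7 + 1/32.1 = 0.067254 per day.
t_eff = 27.7 × 32.1 / (27.7 + 32.1) ≈ 14.869 days.
Remaining = 13.7 × (1/2)^(70/14.869) = 13.7 × (1/2)^4.7078 ≈ 0.52426 mCi.

0.524 mCi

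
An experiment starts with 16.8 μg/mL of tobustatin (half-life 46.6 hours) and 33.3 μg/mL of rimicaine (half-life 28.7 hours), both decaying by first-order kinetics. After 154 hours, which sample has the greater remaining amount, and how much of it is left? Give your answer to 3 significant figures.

tobustatin: 16.8 × (1/2)^3.3047 ≈ 1.7002 μg/mL.
rimicaine: 33.3 × (1/2)^5.3659 ≈ 0.80753 μg/mL.
Tobustatin has more remaining, at ≈ 1.7002 μg/mL.

tobustatin, 1.70 μg/mL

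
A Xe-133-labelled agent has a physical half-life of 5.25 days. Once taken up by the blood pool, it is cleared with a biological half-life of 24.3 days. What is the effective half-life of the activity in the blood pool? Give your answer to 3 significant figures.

1/t_eff = 1/t_phys + 1/t_biol = 1/5.25 + 1/24.3 = 0.23163 per day.
t_eff = 5.25 × 24.3 / (5.25 + 24.3) ≈ 4.3173 days.

4.32 days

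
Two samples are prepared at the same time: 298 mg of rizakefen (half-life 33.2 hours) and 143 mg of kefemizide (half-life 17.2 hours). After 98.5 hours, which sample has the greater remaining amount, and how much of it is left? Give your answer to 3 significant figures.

rizakefen, 38.1 mg

rizakefen: 298 × (1/2)^2.9669 ≈ 38.115 mg.
kefemizide: 143 × (1/2)^5.7267 ≈ 2.7003 mg.
Rizakefen has more remaining, at ≈ 38.115 mg.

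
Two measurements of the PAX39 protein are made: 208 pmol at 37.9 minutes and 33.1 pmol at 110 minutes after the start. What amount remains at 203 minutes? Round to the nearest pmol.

Over Δt = 110 − 37.9 = 72.1 minutes, the level fell by a factor of 208/33.1 ≈ 6.284.
n = log₂(6.284) ≈ 2.6517 half-lives, so t½ = 72.1/2.6517 ≈ 27.19 minutes.
From t = 110 to t = 203: 33.1 × (1/2)^((203−110)/27.19) ≈ 3.0917 pmol.

3 pmol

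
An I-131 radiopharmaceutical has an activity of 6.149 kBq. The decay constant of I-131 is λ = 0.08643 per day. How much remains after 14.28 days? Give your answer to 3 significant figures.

1.79 kBq

t½ = ln 2 / λ = 0.69315 / 0.08643 ≈ 8.0198 days.
Number of half-lives: n = 14.28/8.0198 ≈ 1.7806.
Remaining = 6.149 × (1/2)^1.7806 = 6.149 × 0.29106 ≈ 1.7897 kBq.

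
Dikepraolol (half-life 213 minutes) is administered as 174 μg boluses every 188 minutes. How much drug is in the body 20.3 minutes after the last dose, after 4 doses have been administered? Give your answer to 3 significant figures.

The 4 doses were given 584.3, 396.3, 208.3, 20.3 minutes ago.
Total = 174·(1/2)^(584.3/213) + 174·(1/2)^(396.3/213) + 174·(1/2)^(208.3/213) + 174·(1/2)^(20.3/213)
      = 25.988 + 47.914 + 88.341 + 162.88 ≈ 325.12 μg.

325 μg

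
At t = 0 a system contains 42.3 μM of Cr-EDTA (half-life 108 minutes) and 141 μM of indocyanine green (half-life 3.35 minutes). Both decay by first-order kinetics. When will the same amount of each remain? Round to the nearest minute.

6 minutes

Set 42.3·(1/2)^(t/108) = 141·(1/2)^(t/3.35).
Taking log₂: log₂(42.3/141) = t·(1/108 − 1/3.35).
log₂(0.3) = -1.737; 1/108 − 1/3.35 = -0.28925.
t = -1.737 / -0.28925 ≈ 6.0051 minutes.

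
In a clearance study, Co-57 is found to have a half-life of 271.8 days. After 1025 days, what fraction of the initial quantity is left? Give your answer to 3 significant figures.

0.0732

n = 1025/271.8 ≈ 3.7712 half-lives.
Fraction remaining = (1/2)^3.7712 ≈ 0.073244.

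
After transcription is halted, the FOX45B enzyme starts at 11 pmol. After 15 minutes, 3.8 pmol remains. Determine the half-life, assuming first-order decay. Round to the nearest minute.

10 minutes

A/A₀ = 3.8/11 ≈ 0.34545.
n = log₂(2.8947) ≈ 1.5334 half-lives elapsed in 15 minutes.
t½ = 15/1.5334 ≈ 9.782 minutes.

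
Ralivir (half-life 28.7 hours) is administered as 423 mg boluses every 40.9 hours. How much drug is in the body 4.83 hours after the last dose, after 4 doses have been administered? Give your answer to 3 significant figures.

The 4 doses were given 127.53, 86.63, 45.73, 4.83 hours ago.
Total = 423·(1/2)^(127.53/28.7) + 423·(1/2)^(86.63/28.7) + 423·(1/2)^(45.73/28.7) + 423·(1/2)^(4.83/28.7)
      = 19.44 + 52.202 + 140.18 + 376.43 ≈ 588.25 mg.

588 mg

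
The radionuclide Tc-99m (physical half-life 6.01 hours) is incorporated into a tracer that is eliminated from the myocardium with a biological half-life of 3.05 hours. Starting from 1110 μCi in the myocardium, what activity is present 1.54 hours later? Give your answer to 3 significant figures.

1/t_eff = 1/t_phys + 1/t_biol = 1/6.01 + 1/3.05 = 0.49426 per hour.
t_eff = 6.01 × 3.05 / (6.01 + 3.05) ≈ 2.0232 hours.
Remaining = 1110 × (1/2)^(1.54/2.0232) = 1110 × (1/2)^0.76116 ≈ 654.93 μCi.

655 μCi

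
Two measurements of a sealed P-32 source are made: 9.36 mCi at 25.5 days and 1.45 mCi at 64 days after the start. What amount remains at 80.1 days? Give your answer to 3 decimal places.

Over Δt = 64 − 25.5 = 38.5 days, the level fell by a factor of 9.36/1.45 ≈ 6.4552.
n = log₂(6.4552) ≈ 2.6905 half-lives, so t½ = 38.5/2.6905 ≈ 14.31 days.
From t = 64 to t = 80.1: 1.45 × (1/2)^((80.1−64)/14.31) ≈ 0.66478 mCi.

0.665 mCi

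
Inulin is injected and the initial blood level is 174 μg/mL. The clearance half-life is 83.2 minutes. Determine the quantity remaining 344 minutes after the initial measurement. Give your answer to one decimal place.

Number of half-lives: n = 344/83.2 ≈ 4.1346.
Remaining = 174 × (1/2)^4.1346 = 174 × 0.056932 ≈ 9.9062 μg/mL.

9.9 μg/mL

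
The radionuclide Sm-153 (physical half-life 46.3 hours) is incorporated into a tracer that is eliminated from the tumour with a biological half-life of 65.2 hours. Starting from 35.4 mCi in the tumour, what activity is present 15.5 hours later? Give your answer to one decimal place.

1/t_eff = 1/t_phys + 1/t_biol = 1/46.3 + 1/65.2 = 0.036936 per hour.
t_eff = 46.3 × 65.2 / (46.3 + 65.2) ≈ 27.074 hours.
Remaining = 35.4 × (1/2)^(15.5/27.074) = 35.4 × (1/2)^0.5725 ≈ 23.805 mCi.

23.8 mCi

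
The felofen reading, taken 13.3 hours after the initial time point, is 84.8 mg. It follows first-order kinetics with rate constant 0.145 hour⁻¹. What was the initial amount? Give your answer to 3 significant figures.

t½ = ln 2 / λ = 0.69315 / 0.145 ≈ 4.7803 hours.
Number of half-lives elapsed: n = 13.3/4.7803 ≈ 2.7822.
A₀ = A × 2^n = 84.8 × 2^2.7822 = 84.8 × 6.8792 ≈ 583.35 mg.

583 mg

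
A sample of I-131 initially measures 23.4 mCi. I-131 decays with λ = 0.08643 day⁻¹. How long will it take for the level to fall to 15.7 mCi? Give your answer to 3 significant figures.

t½ = ln 2 / λ = 0.69315 / 0.08643 ≈ 8.0198 days.
Fraction remaining = 15.7/23.4 ≈ 0.67094.
n = log₂(23.4/15.7) = ln(1.4904)/ln 2 ≈ 0.57574 half-lives.
t = n × t½ = 0.57574 × 8.0198 ≈ 4.6173 days.

4.62 days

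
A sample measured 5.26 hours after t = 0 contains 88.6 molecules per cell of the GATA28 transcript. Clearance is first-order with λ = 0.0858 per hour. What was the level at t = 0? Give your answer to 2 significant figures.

140 molecules per cell

t½ = ln 2 / λ = 0.69315 / 0.0858 ≈ 8.0786 hours.
Number of half-lives elapsed: n = 5.26/8.0786 ≈ 0.6511.
A₀ = A × 2^n = 88.6 × 2^0.6511 = 88.6 × 1.5704 ≈ 139.13 molecules per cell.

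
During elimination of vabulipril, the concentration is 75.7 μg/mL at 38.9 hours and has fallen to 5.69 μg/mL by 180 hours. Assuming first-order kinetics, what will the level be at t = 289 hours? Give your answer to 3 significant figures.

0.771 μg/mL

Over Δt = 180 − 38.9 = 141.1 hours, the level fell by a factor of 75.7/5.69 ≈ 13.304.
n = log₂(13.304) ≈ 3.7338 half-lives, so t½ = 141.1/3.7338 ≈ 37.79 hours.
From t = 180 to t = 289: 5.69 × (1/2)^((289−180)/37.79) ≈ 0.77061 μg/mL.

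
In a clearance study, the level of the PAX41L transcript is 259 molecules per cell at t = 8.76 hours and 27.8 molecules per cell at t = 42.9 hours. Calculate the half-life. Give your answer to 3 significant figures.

10.6 hours

Over Δt = 42.9 − 8.76 = 34.14 hours, the level fell by a factor of 259/27.8 ≈ 9.3165.
n = log₂(9.3165) ≈ 3.2198 half-lives, so t½ = 34.14/3.2198 ≈ 10.603 hours.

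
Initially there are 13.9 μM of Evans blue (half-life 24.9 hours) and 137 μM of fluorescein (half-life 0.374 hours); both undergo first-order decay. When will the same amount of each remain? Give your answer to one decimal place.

1.3 hours

Set 13.9·(1/2)^(t/24.9) = 137·(1/2)^(t/0.374).
Taking log₂: log₂(13.9/137) = t·(1/24.9 − 1/0.374).
log₂(0.10146) = -3.301; 1/24.9 − 1/0.374 = -2.6336.
t = -3.301 / -2.6336 ≈ 1.2534 hours.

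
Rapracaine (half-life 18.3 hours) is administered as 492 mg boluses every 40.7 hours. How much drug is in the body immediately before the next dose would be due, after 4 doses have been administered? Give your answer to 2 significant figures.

The 4 doses were given 162.8, 122.1, 81.4, 40.7 hours ago.
Total = 492·(1/2)^(162.8/18.3) + 492·(1/2)^(122.1/18.3) + 492·(1/2)^(81.4/18.3) + 492·(1/2)^(40.7/18.3)
      = 1.0326 + 4.8245 + 22.54 + 105.31 ≈ 133.71 mg.

130 mg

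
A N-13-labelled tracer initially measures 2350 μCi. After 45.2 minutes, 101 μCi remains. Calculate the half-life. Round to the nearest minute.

10 minutes

A/A₀ = 101/2350 ≈ 0.042979.
n = log₂(23.267) ≈ 4.5402 half-lives elapsed in 45.2 minutes.
t½ = 45.2/4.5402 ≈ 9.9554 minutes.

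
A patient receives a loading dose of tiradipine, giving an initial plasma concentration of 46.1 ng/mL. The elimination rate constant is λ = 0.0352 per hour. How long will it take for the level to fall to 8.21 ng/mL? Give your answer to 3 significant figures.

49.0 hours

t½ = ln 2 / λ = 0.69315 / 0.0352 ≈ 19.692 hours.
Fraction remaining = 8.21/46.1 ≈ 0.17809.
n = log₂(46.1/8.21) = ln(5.6151)/ln 2 ≈ 2.4893 half-lives.
t = n × t½ = 2.4893 × 19.692 ≈ 49.019 hours.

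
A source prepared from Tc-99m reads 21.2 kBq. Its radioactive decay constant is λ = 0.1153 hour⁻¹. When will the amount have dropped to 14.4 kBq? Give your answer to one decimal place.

3.4 hours

t½ = ln 2 / λ = 0.69315 / 0.1153 ≈ 6.0117 hours.
Fraction remaining = 14.4/21.2 ≈ 0.67925.
n = log₂(21.2/14.4) = ln(1.4722)/ln 2 ≈ 0.558 half-lives.
t = n × t½ = 0.558 × 6.0117 ≈ 3.3545 hours.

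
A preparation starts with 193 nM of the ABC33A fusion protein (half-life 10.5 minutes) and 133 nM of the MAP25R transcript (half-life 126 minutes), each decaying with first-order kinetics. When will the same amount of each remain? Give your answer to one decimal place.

6.2 minutes

Set 193·(1/2)^(t/10.5) = 133·(1/2)^(t/126).
Taking log₂: log₂(193/133) = t·(1/10.5 − 1/126).
log₂(1.4511) = 0.53717; 1/10.5 − 1/126 = 0.087302.
t = 0.53717 / 0.087302 ≈ 6.1531 minutes.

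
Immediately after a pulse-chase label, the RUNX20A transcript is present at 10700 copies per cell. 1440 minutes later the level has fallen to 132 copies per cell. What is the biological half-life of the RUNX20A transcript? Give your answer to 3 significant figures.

227 minutes

A/A₀ = 132/10700 ≈ 0.012336.
n = log₂(81.061) ≈ 6.3409 half-lives elapsed in 1440 minutes.
t½ = 1440/6.3409 ≈ 227.1 minutes.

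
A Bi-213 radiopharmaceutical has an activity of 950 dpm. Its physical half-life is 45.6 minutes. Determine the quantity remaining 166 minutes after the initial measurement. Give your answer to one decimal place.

76.2 dpm

Number of half-lives: n = 166/45.6 ≈ 3.6404.
Remaining = 950 × (1/2)^3.6404 = 950 × 0.080195 ≈ 76.185 dpm.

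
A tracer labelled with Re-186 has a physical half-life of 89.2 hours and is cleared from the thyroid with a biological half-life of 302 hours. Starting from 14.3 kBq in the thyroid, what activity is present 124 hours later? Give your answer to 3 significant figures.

4.10 kBq

1/t_eff = 1/t_phys + 1/t_biol = 1/89.2 + 1/302 = 0.014522 per hour.
t_eff = 89.2 × 302 / (89.2 + 302) ≈ 68.861 hours.
Remaining = 14.3 × (1/2)^(124/68.861) = 14.3 × (1/2)^1.8007 ≈ 4.1045 kBq.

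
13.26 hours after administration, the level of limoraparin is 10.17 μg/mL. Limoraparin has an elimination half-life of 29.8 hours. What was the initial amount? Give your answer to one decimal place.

Number of half-lives elapsed: n = 13.26/29.8 ≈ 0.44497.
A₀ = A × 2^n = 10.17 × 2^0.44497 = 10.17 × 1.3613 ≈ 13.844 μg/mL.

13.8 μg/mL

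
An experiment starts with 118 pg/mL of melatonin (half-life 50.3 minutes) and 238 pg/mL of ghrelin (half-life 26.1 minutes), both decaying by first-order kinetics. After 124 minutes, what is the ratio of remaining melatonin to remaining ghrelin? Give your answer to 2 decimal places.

2.42

melatonin: 118 × (1/2)^(124/50.3) = 118 × (1/2)^2.4652 ≈ 21.369 pg/mL.
ghrelin: 238 × (1/2)^(124/26.1) = 238 × (1/2)^4.751 ≈ 8.8389 pg/mL.
Ratio ≈ 21.369 / 8.8389 ≈ 2.4176.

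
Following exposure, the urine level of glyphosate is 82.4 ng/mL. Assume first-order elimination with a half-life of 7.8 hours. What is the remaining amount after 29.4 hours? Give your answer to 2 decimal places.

6.04 ng/mL

Number of half-lives: n = 29.4/7.8 ≈ 3.7692.
Remaining = 82.4 × (1/2)^3.7692 = 82.4 × 0.073341 ≈ 6.0433 ng/mL.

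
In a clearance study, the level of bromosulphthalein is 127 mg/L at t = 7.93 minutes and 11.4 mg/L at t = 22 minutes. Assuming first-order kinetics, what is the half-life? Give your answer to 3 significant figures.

Over Δt = 22 − 7.93 = 14.07 minutes, the level fell by a factor of 127/11.4 ≈ 11.14.
n = log₂(11.14) ≈ 3.4777 half-lives, so t½ = 14.07/3.4777 ≈ 4.0458 minutes.

4.05 minutes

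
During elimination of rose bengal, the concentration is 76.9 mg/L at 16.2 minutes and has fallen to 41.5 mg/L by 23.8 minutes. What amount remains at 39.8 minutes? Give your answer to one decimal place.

11.3 mg/L

Over Δt = 23.8 − 16.2 = 7.6 minutes, the level fell by a factor of 76.9/41.5 ≈ 1.853.
n = log₂(1.853) ≈ 0.88987 half-lives, so t½ = 7.6/0.88987 ≈ 8.5406 minutes.
From t = 23.8 to t = 39.8: 41.5 × (1/2)^((39.8−23.8)/8.5406) ≈ 11.326 mg/L.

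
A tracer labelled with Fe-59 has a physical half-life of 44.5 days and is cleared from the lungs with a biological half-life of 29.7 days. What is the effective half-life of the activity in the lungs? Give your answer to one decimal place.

17.8 days

1/t_eff = 1/t_phys + 1/t_biol = 1/44.5 + 1/29.7 = 0.056142 per day.
t_eff = 44.5 × 29.7 / (44.5 + 29.7) ≈ 17.812 days.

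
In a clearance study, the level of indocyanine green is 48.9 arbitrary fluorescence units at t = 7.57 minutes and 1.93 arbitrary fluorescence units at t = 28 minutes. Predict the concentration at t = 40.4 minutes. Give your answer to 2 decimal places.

Over Δt = 28 − 7.57 = 20.43 minutes, the level fell by a factor of 48.9/1.93 ≈ 25.337.
n = log₂(25.337) ≈ 4.6632 half-lives, so t½ = 20.43/4.6632 ≈ 4.3811 minutes.
From t = 28 to t = 40.4: 1.93 × (1/2)^((40.4−28)/4.3811) ≈ 0.27136 arbitrary fluorescence units.

0.27 arbitrary fluorescence units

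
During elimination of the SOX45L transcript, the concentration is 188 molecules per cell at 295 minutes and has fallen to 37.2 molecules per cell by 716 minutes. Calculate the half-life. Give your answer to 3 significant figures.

180 minutes

Over Δt = 716 − 295 = 421 minutes, the level fell by a factor of 188/37.2 ≈ 5.0538.
n = log₂(5.0538) ≈ 2.3374 half-lives, so t½ = 421/2.3374 ≈ 180.12 minutes.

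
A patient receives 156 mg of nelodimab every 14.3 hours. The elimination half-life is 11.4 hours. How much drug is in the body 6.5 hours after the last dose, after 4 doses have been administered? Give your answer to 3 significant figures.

175 mg

The 4 doses were given 49.4, 35.1, 20.8, 6.5 hours ago.
Total = 156·(1/2)^(49.4/11.4) + 156·(1/2)^(35.1/11.4) + 156·(1/2)^(20.8/11.4) + 156·(1/2)^(6.5/11.4)
      = 7.7386 + 18.462 + 44.043 + 105.07 ≈ 175.31 mg.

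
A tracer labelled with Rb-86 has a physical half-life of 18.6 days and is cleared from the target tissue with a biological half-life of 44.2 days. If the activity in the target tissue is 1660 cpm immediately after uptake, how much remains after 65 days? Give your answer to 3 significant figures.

1/t_eff = 1/t_phys + 1/t_biol = 1/18.6 + 1/44.2 = 0.076388 per day.
t_eff = 18.6 × 44.2 / (18.6 + 44.2) ≈ 13.091 days.
Remaining = 1660 × (1/2)^(65/13.091) = 1660 × (1/2)^4.9652 ≈ 53.141 cpm.

53.1 cpm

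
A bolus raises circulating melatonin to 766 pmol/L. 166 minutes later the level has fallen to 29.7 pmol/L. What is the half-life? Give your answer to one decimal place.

35.4 minutes

A/A₀ = 29.7/766 ≈ 0.038773.
n = log₂(25.791) ≈ 4.6888 half-lives elapsed in 166 minutes.
t½ = 166/4.6888 ≈ 35.403 minutes.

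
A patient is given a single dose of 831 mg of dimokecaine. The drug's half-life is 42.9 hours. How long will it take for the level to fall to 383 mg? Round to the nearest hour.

Fraction remaining = 383/831 ≈ 0.46089.
n = log₂(831/383) = ln(2.1697)/ln 2 ≈ 1.1175 half-lives.
t = n × t½ = 1.1175 × 42.9 ≈ 47.941 hours.

48 hours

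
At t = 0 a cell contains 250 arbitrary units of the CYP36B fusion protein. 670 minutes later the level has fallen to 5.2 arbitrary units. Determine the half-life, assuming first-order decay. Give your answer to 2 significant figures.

A/A₀ = 5.2/250 ≈ 0.0208.
n = log₂(48.077) ≈ 5.5873 half-lives elapsed in 670 minutes.
t½ = 670/5.5873 ≈ 119.92 minutes.

120 minutes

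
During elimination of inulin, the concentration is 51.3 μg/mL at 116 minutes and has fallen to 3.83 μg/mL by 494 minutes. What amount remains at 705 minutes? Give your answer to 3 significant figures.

Over Δt = 494 − 116 = 378 minutes, the level fell by a factor of 51.3/3.83 ≈ 13.394.
n = log₂(13.394) ≈ 3.7435 half-lives, so t½ = 378/3.7435 ≈ 100.97 minutes.
From t = 494 to t = 705: 3.83 × (1/2)^((705−494)/100.97) ≈ 0.89981 μg/mL.

0.900 μg/mL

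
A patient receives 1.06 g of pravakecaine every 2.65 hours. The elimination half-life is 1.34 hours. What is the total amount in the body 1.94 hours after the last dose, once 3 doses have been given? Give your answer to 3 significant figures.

The 3 doses were given 7.24, 4.59, 1.94 hours ago.
Total = 1.06·(1/2)^(7.24/1.34) + 1.06·(1/2)^(4.59/1.34) + 1.06·(1/2)^(1.94/1.34)
      = 0.025052 + 0.098666 + 0.38859 ≈ 0.5123 g.

0.512 g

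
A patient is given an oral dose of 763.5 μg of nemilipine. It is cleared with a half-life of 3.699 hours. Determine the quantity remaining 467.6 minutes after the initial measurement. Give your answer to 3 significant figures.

Convert the elapsed time: 467.6 minutes = 7.79333 hours.
Number of half-lives: n = 7.79333/3.699 ≈ 2.1069.
Remaining = 763.5 × (1/2)^2.1069 = 763.5 × 0.23215 ≈ 177.25 μg.

177 μg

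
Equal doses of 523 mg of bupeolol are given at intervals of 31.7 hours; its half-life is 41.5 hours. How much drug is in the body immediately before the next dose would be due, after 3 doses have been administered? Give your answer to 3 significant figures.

596 mg

The 3 doses were given 95.1, 63.4, 31.7 hours ago.
Total = 523·(1/2)^(95.1/41.5) + 523·(1/2)^(63.4/41.5) + 523·(1/2)^(31.7/41.5)
      = 106.82 + 181.39 + 308.01 ≈ 596.22 mg.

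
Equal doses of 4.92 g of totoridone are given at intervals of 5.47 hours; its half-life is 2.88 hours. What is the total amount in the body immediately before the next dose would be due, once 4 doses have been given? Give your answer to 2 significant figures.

1.8 g

The 4 doses were given 21.88, 16.41, 10.94, 5.47 hours ago.
Total = 4.92·(1/2)^(21.88/2.88) + 4.92·(1/2)^(16.41/2.88) + 4.92·(1/2)^(10.94/2.88) + 4.92·(1/2)^(5.47/2.88)
      = 0.025408 + 0.094781 + 0.35356 + 1.3189 ≈ 1.7927 g.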